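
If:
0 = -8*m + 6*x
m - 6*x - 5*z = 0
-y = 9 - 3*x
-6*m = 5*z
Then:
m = 0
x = 0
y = -9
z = 0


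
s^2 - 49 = (s - 7)*(s + 7)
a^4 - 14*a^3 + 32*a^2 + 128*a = a*(a - 8)^2*(a + 2)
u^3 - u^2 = u^2*(u - 1)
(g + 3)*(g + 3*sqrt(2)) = g^2 + 3*g + 3*sqrt(2)*g + 9*sqrt(2)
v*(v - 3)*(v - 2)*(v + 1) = v^4 - 4*v^3 + v^2 + 6*v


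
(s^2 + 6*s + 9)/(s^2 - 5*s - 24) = (s + 3)/(s - 8)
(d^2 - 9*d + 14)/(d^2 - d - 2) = (d - 7)/(d + 1)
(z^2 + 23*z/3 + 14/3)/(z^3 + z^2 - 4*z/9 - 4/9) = 3*(z + 7)/(3*z^2 + z - 2)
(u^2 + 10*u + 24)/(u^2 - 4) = (u^2 + 10*u + 24)/(u^2 - 4)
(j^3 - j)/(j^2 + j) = j - 1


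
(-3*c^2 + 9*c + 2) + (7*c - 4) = -3*c^2 + 16*c - 2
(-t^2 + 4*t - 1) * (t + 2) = -t^3 + 2*t^2 + 7*t - 2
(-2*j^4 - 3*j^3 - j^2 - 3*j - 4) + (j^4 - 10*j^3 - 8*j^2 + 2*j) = -j^4 - 13*j^3 - 9*j^2 - j - 4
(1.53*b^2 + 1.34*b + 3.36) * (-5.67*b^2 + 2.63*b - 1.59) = -8.6751*b^4 - 3.5739*b^3 - 17.9597*b^2 + 6.7062*b - 5.3424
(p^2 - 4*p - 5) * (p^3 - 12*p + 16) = p^5 - 4*p^4 - 17*p^3 + 64*p^2 - 4*p - 80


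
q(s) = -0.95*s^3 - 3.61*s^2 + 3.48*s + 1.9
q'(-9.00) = -162.39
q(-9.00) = 370.72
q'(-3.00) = -0.51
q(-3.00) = -15.38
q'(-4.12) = -15.15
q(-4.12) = -7.28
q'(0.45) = -0.35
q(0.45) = 2.65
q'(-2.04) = 6.35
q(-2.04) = -12.16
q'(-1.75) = 7.39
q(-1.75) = -10.15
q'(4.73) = -94.43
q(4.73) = -162.94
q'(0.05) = 3.11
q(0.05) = 2.06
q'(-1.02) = 7.88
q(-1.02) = -4.40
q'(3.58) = -58.89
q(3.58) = -75.50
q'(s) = -2.85*s^2 - 7.22*s + 3.48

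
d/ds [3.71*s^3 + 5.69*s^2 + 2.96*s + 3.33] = 11.13*s^2 + 11.38*s + 2.96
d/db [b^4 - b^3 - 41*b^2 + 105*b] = 4*b^3 - 3*b^2 - 82*b + 105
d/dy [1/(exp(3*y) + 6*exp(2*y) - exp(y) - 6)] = (-3*exp(2*y) - 12*exp(y) + 1)*exp(y)/(exp(3*y) + 6*exp(2*y) - exp(y) - 6)^2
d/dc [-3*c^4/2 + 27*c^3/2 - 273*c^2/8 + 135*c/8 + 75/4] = -6*c^3 + 81*c^2/2 - 273*c/4 + 135/8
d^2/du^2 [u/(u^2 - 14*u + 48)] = 2*(4*u*(u - 7)^2 + (14 - 3*u)*(u^2 - 14*u + 48))/(u^2 - 14*u + 48)^3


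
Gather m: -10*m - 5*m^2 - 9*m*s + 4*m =-5*m^2 + m*(-9*s - 6)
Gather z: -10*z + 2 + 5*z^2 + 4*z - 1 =5*z^2 - 6*z + 1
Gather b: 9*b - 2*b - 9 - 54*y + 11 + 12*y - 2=7*b - 42*y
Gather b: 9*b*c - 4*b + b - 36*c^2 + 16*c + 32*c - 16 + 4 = b*(9*c - 3) - 36*c^2 + 48*c - 12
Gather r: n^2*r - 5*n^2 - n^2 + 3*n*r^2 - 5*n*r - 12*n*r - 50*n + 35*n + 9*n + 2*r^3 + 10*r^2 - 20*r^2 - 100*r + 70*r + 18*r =-6*n^2 - 6*n + 2*r^3 + r^2*(3*n - 10) + r*(n^2 - 17*n - 12)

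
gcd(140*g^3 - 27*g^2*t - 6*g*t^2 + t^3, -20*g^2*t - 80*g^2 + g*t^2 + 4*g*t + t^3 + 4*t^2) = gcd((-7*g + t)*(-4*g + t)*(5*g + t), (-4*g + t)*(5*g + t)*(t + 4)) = -20*g^2 + g*t + t^2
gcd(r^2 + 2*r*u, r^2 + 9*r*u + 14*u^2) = r + 2*u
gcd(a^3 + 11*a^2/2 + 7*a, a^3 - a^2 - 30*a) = a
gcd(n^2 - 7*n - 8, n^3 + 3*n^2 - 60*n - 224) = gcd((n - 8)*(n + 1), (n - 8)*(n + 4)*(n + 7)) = n - 8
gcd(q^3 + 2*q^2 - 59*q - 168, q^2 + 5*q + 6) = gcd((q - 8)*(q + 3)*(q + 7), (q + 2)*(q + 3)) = q + 3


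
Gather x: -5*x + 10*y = -5*x + 10*y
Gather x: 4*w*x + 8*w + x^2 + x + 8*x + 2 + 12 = 8*w + x^2 + x*(4*w + 9) + 14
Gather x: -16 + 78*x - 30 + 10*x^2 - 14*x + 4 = 10*x^2 + 64*x - 42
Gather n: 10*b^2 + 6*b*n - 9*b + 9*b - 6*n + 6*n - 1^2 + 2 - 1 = 10*b^2 + 6*b*n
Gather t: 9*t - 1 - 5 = 9*t - 6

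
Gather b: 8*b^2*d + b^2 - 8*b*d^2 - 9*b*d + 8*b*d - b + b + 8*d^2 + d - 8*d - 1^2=b^2*(8*d + 1) + b*(-8*d^2 - d) + 8*d^2 - 7*d - 1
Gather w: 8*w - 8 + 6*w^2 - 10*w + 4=6*w^2 - 2*w - 4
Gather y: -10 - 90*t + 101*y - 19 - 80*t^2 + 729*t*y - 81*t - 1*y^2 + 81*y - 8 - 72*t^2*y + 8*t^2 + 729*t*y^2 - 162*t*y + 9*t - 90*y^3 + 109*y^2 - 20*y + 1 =-72*t^2 - 162*t - 90*y^3 + y^2*(729*t + 108) + y*(-72*t^2 + 567*t + 162) - 36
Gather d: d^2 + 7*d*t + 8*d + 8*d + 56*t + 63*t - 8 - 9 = d^2 + d*(7*t + 16) + 119*t - 17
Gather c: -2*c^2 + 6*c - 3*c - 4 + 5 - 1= -2*c^2 + 3*c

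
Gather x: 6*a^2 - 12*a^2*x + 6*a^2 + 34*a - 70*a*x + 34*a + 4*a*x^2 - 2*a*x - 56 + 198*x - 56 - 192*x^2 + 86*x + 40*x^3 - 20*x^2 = 12*a^2 + 68*a + 40*x^3 + x^2*(4*a - 212) + x*(-12*a^2 - 72*a + 284) - 112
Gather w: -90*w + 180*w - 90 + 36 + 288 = 90*w + 234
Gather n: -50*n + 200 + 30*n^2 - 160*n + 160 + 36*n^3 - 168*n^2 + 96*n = 36*n^3 - 138*n^2 - 114*n + 360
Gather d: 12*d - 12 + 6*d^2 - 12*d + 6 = 6*d^2 - 6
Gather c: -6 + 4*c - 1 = 4*c - 7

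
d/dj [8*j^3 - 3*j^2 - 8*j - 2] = 24*j^2 - 6*j - 8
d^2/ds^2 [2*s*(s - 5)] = 4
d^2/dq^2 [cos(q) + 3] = -cos(q)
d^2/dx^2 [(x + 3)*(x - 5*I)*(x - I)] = 6*x + 6 - 12*I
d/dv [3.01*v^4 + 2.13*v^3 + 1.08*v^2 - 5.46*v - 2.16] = 12.04*v^3 + 6.39*v^2 + 2.16*v - 5.46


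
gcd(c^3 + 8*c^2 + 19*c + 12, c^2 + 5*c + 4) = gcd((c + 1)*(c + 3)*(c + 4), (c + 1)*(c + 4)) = c^2 + 5*c + 4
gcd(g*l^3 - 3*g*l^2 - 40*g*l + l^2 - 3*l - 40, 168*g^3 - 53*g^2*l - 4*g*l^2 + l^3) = 1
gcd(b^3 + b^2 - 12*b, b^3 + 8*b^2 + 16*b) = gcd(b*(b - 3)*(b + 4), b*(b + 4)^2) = b^2 + 4*b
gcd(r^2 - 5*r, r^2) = r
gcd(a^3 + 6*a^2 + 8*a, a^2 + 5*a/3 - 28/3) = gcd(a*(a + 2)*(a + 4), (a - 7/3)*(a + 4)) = a + 4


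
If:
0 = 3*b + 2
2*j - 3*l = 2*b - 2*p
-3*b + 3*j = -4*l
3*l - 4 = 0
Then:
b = -2/3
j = -22/9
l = 4/3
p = 34/9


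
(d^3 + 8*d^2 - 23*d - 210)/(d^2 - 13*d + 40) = (d^2 + 13*d + 42)/(d - 8)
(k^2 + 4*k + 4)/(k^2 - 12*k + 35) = (k^2 + 4*k + 4)/(k^2 - 12*k + 35)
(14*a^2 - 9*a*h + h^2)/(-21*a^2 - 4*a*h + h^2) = (-2*a + h)/(3*a + h)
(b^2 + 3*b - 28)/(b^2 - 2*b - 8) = (b + 7)/(b + 2)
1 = 1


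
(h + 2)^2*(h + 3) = h^3 + 7*h^2 + 16*h + 12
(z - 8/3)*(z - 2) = z^2 - 14*z/3 + 16/3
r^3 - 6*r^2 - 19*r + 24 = (r - 8)*(r - 1)*(r + 3)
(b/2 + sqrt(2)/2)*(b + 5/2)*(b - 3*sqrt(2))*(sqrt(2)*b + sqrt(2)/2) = sqrt(2)*b^4/2 - 2*b^3 + 3*sqrt(2)*b^3/2 - 6*b^2 - 19*sqrt(2)*b^2/8 - 9*sqrt(2)*b - 5*b/2 - 15*sqrt(2)/4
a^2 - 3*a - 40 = (a - 8)*(a + 5)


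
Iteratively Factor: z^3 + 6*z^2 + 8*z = (z + 2)*(z^2 + 4*z) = z*(z + 2)*(z + 4)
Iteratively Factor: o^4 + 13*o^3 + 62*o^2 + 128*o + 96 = (o + 2)*(o^3 + 11*o^2 + 40*o + 48) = (o + 2)*(o + 4)*(o^2 + 7*o + 12) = (o + 2)*(o + 4)^2*(o + 3)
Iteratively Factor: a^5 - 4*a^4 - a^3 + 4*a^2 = (a + 1)*(a^4 - 5*a^3 + 4*a^2) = a*(a + 1)*(a^3 - 5*a^2 + 4*a) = a^2*(a + 1)*(a^2 - 5*a + 4) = a^2*(a - 1)*(a + 1)*(a - 4)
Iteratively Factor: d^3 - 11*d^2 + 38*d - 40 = (d - 5)*(d^2 - 6*d + 8) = (d - 5)*(d - 4)*(d - 2)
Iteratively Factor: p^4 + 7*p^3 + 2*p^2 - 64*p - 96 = (p + 4)*(p^3 + 3*p^2 - 10*p - 24) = (p + 2)*(p + 4)*(p^2 + p - 12) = (p - 3)*(p + 2)*(p + 4)*(p + 4)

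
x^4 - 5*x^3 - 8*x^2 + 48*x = x*(x - 4)^2*(x + 3)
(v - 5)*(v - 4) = v^2 - 9*v + 20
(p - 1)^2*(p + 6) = p^3 + 4*p^2 - 11*p + 6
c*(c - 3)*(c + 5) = c^3 + 2*c^2 - 15*c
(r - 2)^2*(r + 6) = r^3 + 2*r^2 - 20*r + 24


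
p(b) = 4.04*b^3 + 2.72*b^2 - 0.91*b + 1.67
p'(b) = 12.12*b^2 + 5.44*b - 0.91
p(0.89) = 5.86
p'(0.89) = 13.53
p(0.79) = 4.64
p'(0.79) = 10.95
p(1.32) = 14.50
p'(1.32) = 27.39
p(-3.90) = -193.06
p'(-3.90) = 162.22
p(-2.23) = -27.58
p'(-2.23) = 47.23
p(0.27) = 1.70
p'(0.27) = 1.44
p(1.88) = 36.42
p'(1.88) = 52.15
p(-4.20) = -245.84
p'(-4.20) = 190.04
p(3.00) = 132.50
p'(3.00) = 124.49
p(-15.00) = -13007.68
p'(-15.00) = 2644.49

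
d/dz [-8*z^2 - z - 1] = -16*z - 1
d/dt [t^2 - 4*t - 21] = 2*t - 4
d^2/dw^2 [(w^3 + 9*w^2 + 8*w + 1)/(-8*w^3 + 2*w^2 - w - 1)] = 2*(-592*w^6 - 1512*w^5 + 264*w^4 + 643*w^3 + 291*w^2 - 21*w - 4)/(512*w^9 - 384*w^8 + 288*w^7 + 88*w^6 - 60*w^5 + 54*w^4 + 13*w^3 - 3*w^2 + 3*w + 1)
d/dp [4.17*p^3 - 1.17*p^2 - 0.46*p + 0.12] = 12.51*p^2 - 2.34*p - 0.46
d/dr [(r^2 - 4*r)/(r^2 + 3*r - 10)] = (7*r^2 - 20*r + 40)/(r^4 + 6*r^3 - 11*r^2 - 60*r + 100)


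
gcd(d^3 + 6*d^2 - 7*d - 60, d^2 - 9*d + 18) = d - 3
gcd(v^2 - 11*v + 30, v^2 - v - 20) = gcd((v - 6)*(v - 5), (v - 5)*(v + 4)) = v - 5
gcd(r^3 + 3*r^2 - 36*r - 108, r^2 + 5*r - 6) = r + 6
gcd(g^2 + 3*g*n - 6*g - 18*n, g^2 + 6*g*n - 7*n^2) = 1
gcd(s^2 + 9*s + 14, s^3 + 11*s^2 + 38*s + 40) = s + 2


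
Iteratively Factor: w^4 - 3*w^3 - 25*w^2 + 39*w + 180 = (w + 3)*(w^3 - 6*w^2 - 7*w + 60) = (w - 5)*(w + 3)*(w^2 - w - 12) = (w - 5)*(w - 4)*(w + 3)*(w + 3)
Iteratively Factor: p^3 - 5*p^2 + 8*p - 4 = (p - 2)*(p^2 - 3*p + 2) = (p - 2)^2*(p - 1)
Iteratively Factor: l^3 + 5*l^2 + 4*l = (l + 1)*(l^2 + 4*l) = l*(l + 1)*(l + 4)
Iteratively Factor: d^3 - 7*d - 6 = (d - 3)*(d^2 + 3*d + 2) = (d - 3)*(d + 1)*(d + 2)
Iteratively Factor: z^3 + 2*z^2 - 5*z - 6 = (z + 1)*(z^2 + z - 6) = (z - 2)*(z + 1)*(z + 3)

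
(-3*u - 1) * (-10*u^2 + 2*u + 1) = 30*u^3 + 4*u^2 - 5*u - 1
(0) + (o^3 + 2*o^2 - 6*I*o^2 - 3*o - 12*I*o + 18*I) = o^3 + 2*o^2 - 6*I*o^2 - 3*o - 12*I*o + 18*I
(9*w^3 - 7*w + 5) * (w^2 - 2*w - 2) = 9*w^5 - 18*w^4 - 25*w^3 + 19*w^2 + 4*w - 10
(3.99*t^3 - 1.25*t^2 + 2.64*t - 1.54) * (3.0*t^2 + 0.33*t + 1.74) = 11.97*t^5 - 2.4333*t^4 + 14.4501*t^3 - 5.9238*t^2 + 4.0854*t - 2.6796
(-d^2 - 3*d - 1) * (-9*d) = 9*d^3 + 27*d^2 + 9*d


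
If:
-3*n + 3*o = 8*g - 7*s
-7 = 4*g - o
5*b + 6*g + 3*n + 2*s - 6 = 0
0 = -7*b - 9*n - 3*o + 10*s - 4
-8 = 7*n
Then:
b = 13025/1337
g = -17783/2674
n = -8/7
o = -26207/1337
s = 415/1337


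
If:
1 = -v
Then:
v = -1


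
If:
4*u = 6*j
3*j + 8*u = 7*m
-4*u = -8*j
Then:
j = 0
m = 0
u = 0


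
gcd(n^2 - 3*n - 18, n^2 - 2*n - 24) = n - 6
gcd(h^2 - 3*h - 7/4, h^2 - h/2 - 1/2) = h + 1/2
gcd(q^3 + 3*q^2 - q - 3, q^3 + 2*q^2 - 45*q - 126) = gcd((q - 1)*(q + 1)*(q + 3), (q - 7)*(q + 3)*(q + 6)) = q + 3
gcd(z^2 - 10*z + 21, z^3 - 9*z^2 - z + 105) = z - 7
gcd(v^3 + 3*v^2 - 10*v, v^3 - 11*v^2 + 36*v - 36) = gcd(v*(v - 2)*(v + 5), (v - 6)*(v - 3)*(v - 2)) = v - 2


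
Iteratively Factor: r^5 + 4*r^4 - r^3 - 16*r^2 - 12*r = (r + 3)*(r^4 + r^3 - 4*r^2 - 4*r) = r*(r + 3)*(r^3 + r^2 - 4*r - 4) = r*(r + 1)*(r + 3)*(r^2 - 4) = r*(r + 1)*(r + 2)*(r + 3)*(r - 2)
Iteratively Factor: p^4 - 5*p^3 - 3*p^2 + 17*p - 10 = (p - 1)*(p^3 - 4*p^2 - 7*p + 10) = (p - 1)*(p + 2)*(p^2 - 6*p + 5) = (p - 1)^2*(p + 2)*(p - 5)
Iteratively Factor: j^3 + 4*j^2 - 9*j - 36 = (j + 3)*(j^2 + j - 12) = (j - 3)*(j + 3)*(j + 4)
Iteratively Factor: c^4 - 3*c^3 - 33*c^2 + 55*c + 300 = (c + 4)*(c^3 - 7*c^2 - 5*c + 75) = (c - 5)*(c + 4)*(c^2 - 2*c - 15) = (c - 5)^2*(c + 4)*(c + 3)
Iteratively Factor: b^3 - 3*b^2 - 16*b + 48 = (b - 4)*(b^2 + b - 12) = (b - 4)*(b - 3)*(b + 4)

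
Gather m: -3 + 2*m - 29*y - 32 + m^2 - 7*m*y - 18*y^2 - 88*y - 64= m^2 + m*(2 - 7*y) - 18*y^2 - 117*y - 99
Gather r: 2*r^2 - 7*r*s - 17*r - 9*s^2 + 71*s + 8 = 2*r^2 + r*(-7*s - 17) - 9*s^2 + 71*s + 8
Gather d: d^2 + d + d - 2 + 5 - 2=d^2 + 2*d + 1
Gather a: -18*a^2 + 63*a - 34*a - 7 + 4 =-18*a^2 + 29*a - 3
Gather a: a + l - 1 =a + l - 1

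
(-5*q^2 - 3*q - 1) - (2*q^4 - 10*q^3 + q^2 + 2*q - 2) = -2*q^4 + 10*q^3 - 6*q^2 - 5*q + 1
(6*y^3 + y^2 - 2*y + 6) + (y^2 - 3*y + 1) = 6*y^3 + 2*y^2 - 5*y + 7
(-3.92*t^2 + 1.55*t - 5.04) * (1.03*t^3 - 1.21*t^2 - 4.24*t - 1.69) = -4.0376*t^5 + 6.3397*t^4 + 9.5541*t^3 + 6.1512*t^2 + 18.7501*t + 8.5176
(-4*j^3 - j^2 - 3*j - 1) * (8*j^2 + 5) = -32*j^5 - 8*j^4 - 44*j^3 - 13*j^2 - 15*j - 5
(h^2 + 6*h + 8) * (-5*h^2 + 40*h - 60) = -5*h^4 + 10*h^3 + 140*h^2 - 40*h - 480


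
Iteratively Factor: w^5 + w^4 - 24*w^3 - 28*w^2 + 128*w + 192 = (w + 2)*(w^4 - w^3 - 22*w^2 + 16*w + 96) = (w + 2)^2*(w^3 - 3*w^2 - 16*w + 48) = (w - 3)*(w + 2)^2*(w^2 - 16) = (w - 3)*(w + 2)^2*(w + 4)*(w - 4)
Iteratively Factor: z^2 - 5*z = (z - 5)*(z)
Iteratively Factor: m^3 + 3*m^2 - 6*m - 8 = (m - 2)*(m^2 + 5*m + 4) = (m - 2)*(m + 1)*(m + 4)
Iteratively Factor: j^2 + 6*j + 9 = (j + 3)*(j + 3)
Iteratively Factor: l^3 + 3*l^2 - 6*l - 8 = (l + 1)*(l^2 + 2*l - 8) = (l - 2)*(l + 1)*(l + 4)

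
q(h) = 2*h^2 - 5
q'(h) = 4*h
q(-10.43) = 212.57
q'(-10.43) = -41.72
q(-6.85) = 88.84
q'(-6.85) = -27.40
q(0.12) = -4.97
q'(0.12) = 0.48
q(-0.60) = -4.28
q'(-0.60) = -2.40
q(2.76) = 10.24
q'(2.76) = 11.04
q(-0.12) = -4.97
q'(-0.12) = -0.48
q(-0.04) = -5.00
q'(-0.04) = -0.16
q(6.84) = 88.57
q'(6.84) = 27.36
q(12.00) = 283.00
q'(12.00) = 48.00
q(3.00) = 13.00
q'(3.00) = 12.00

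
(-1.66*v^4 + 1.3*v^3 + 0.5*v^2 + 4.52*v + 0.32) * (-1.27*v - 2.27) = 2.1082*v^5 + 2.1172*v^4 - 3.586*v^3 - 6.8754*v^2 - 10.6668*v - 0.7264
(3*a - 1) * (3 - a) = -3*a^2 + 10*a - 3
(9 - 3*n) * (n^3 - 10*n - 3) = -3*n^4 + 9*n^3 + 30*n^2 - 81*n - 27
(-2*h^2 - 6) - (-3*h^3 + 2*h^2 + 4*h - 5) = 3*h^3 - 4*h^2 - 4*h - 1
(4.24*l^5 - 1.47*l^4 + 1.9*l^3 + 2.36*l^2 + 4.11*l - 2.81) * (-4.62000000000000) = -19.5888*l^5 + 6.7914*l^4 - 8.778*l^3 - 10.9032*l^2 - 18.9882*l + 12.9822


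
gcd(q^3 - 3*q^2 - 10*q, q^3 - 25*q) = q^2 - 5*q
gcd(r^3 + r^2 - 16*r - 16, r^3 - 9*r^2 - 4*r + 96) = r - 4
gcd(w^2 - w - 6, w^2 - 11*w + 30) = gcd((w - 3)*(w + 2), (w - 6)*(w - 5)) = 1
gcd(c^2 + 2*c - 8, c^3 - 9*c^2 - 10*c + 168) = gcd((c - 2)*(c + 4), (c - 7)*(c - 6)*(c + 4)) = c + 4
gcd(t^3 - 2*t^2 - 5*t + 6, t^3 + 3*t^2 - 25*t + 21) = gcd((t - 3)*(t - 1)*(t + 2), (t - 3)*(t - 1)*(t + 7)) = t^2 - 4*t + 3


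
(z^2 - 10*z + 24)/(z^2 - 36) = (z - 4)/(z + 6)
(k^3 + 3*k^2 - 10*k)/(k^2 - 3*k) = (k^2 + 3*k - 10)/(k - 3)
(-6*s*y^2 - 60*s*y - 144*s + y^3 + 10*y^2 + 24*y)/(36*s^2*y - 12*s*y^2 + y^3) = (y^2 + 10*y + 24)/(y*(-6*s + y))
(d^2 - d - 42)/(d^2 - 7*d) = (d + 6)/d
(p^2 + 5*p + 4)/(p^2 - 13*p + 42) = (p^2 + 5*p + 4)/(p^2 - 13*p + 42)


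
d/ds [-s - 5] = -1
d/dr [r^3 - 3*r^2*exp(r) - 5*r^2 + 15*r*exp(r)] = -3*r^2*exp(r) + 3*r^2 + 9*r*exp(r) - 10*r + 15*exp(r)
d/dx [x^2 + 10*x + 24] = 2*x + 10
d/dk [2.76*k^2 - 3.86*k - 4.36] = 5.52*k - 3.86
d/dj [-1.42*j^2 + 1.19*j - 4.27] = 1.19 - 2.84*j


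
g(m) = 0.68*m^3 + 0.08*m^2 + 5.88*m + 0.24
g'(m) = 2.04*m^2 + 0.16*m + 5.88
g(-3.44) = -46.72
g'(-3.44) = 29.47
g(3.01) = 37.21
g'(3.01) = 24.84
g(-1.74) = -13.33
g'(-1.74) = 11.78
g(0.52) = 3.41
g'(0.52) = 6.51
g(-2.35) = -21.96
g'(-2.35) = 16.77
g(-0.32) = -1.66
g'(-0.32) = 6.04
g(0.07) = 0.65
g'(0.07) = 5.90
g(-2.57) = -25.89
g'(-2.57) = 18.94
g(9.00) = 555.36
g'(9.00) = 172.56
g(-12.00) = -1233.84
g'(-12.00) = 297.72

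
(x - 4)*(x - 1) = x^2 - 5*x + 4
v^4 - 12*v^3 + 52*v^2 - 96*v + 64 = (v - 4)^2*(v - 2)^2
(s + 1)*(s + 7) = s^2 + 8*s + 7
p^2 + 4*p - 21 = (p - 3)*(p + 7)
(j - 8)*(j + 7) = j^2 - j - 56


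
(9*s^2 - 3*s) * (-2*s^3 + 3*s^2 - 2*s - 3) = -18*s^5 + 33*s^4 - 27*s^3 - 21*s^2 + 9*s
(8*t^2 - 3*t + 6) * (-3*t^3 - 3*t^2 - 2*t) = -24*t^5 - 15*t^4 - 25*t^3 - 12*t^2 - 12*t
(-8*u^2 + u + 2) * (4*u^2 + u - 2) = -32*u^4 - 4*u^3 + 25*u^2 - 4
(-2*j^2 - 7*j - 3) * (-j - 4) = 2*j^3 + 15*j^2 + 31*j + 12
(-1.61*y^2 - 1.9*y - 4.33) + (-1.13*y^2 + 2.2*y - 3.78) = -2.74*y^2 + 0.3*y - 8.11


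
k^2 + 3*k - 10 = (k - 2)*(k + 5)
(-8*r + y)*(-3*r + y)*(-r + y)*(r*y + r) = -24*r^4*y - 24*r^4 + 35*r^3*y^2 + 35*r^3*y - 12*r^2*y^3 - 12*r^2*y^2 + r*y^4 + r*y^3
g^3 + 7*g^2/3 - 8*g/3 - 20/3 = (g - 5/3)*(g + 2)^2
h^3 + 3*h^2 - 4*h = h*(h - 1)*(h + 4)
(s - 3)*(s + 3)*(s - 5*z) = s^3 - 5*s^2*z - 9*s + 45*z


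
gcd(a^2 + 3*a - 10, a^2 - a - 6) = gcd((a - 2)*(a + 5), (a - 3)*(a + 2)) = 1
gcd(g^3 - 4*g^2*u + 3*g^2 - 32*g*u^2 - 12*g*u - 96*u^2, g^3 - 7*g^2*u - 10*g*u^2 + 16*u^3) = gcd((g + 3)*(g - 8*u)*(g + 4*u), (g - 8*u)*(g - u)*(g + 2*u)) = -g + 8*u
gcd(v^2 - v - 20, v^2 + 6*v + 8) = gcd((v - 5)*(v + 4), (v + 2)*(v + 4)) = v + 4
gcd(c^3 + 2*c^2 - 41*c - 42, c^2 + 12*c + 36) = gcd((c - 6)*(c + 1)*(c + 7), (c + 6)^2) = 1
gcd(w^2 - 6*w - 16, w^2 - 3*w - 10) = w + 2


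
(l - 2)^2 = l^2 - 4*l + 4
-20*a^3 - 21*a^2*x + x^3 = (-5*a + x)*(a + x)*(4*a + x)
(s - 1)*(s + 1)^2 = s^3 + s^2 - s - 1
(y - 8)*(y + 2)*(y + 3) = y^3 - 3*y^2 - 34*y - 48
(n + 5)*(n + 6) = n^2 + 11*n + 30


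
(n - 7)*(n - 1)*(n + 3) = n^3 - 5*n^2 - 17*n + 21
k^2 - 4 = (k - 2)*(k + 2)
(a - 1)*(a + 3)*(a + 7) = a^3 + 9*a^2 + 11*a - 21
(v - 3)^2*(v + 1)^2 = v^4 - 4*v^3 - 2*v^2 + 12*v + 9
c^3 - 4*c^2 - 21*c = c*(c - 7)*(c + 3)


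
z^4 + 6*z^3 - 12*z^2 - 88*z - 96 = (z - 4)*(z + 2)^2*(z + 6)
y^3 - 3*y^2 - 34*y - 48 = (y - 8)*(y + 2)*(y + 3)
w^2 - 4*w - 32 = (w - 8)*(w + 4)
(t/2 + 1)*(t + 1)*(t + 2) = t^3/2 + 5*t^2/2 + 4*t + 2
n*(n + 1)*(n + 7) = n^3 + 8*n^2 + 7*n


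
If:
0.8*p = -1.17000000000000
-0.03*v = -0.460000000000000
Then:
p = -1.46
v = 15.33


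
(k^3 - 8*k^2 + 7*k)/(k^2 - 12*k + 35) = k*(k - 1)/(k - 5)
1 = 1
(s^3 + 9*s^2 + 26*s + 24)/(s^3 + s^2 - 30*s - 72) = (s + 2)/(s - 6)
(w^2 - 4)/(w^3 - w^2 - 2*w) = (w + 2)/(w*(w + 1))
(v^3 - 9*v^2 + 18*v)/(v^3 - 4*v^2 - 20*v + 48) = v*(v - 3)/(v^2 + 2*v - 8)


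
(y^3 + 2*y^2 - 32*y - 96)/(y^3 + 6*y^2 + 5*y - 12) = (y^2 - 2*y - 24)/(y^2 + 2*y - 3)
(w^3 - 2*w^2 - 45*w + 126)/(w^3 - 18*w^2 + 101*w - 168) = (w^2 + w - 42)/(w^2 - 15*w + 56)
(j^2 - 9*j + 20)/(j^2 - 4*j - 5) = (j - 4)/(j + 1)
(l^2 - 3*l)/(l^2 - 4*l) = (l - 3)/(l - 4)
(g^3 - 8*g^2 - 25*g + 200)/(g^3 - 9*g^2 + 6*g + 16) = (g^2 - 25)/(g^2 - g - 2)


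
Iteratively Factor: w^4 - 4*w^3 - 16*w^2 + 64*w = (w - 4)*(w^3 - 16*w) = (w - 4)^2*(w^2 + 4*w) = (w - 4)^2*(w + 4)*(w)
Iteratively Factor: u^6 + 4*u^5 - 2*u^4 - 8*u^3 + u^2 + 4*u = (u - 1)*(u^5 + 5*u^4 + 3*u^3 - 5*u^2 - 4*u) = u*(u - 1)*(u^4 + 5*u^3 + 3*u^2 - 5*u - 4) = u*(u - 1)*(u + 1)*(u^3 + 4*u^2 - u - 4) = u*(u - 1)*(u + 1)^2*(u^2 + 3*u - 4) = u*(u - 1)^2*(u + 1)^2*(u + 4)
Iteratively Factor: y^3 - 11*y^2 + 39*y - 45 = (y - 5)*(y^2 - 6*y + 9) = (y - 5)*(y - 3)*(y - 3)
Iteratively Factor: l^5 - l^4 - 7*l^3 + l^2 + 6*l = (l - 1)*(l^4 - 7*l^2 - 6*l) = (l - 1)*(l + 1)*(l^3 - l^2 - 6*l) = l*(l - 1)*(l + 1)*(l^2 - l - 6) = l*(l - 1)*(l + 1)*(l + 2)*(l - 3)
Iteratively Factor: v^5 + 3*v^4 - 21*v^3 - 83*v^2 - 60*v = (v + 4)*(v^4 - v^3 - 17*v^2 - 15*v) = (v + 1)*(v + 4)*(v^3 - 2*v^2 - 15*v) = (v - 5)*(v + 1)*(v + 4)*(v^2 + 3*v) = (v - 5)*(v + 1)*(v + 3)*(v + 4)*(v)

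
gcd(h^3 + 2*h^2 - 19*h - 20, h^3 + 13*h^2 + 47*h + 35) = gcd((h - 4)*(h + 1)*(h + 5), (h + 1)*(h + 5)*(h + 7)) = h^2 + 6*h + 5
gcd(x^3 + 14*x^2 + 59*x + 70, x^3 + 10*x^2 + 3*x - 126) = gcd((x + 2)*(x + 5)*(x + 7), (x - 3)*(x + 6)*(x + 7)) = x + 7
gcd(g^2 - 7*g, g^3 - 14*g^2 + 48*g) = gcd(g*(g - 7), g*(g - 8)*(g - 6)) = g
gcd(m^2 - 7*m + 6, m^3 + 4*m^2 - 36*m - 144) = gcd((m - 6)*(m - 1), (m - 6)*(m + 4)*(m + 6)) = m - 6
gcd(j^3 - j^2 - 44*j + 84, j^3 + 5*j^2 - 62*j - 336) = j + 7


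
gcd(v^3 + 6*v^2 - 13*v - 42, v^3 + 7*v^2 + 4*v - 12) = v + 2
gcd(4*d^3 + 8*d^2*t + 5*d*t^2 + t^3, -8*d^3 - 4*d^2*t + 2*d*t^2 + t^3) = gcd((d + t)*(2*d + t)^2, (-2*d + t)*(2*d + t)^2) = 4*d^2 + 4*d*t + t^2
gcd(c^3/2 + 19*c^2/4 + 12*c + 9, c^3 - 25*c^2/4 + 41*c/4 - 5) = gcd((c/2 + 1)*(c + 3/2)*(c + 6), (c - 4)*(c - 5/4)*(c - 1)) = 1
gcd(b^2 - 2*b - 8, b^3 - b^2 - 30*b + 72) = b - 4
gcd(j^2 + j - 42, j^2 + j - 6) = 1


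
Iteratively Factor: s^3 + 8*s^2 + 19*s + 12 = (s + 1)*(s^2 + 7*s + 12) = (s + 1)*(s + 3)*(s + 4)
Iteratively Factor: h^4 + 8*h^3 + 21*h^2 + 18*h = (h)*(h^3 + 8*h^2 + 21*h + 18) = h*(h + 3)*(h^2 + 5*h + 6) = h*(h + 3)^2*(h + 2)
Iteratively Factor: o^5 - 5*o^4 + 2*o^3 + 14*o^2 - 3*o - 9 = (o - 3)*(o^4 - 2*o^3 - 4*o^2 + 2*o + 3) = (o - 3)^2*(o^3 + o^2 - o - 1) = (o - 3)^2*(o + 1)*(o^2 - 1) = (o - 3)^2*(o + 1)^2*(o - 1)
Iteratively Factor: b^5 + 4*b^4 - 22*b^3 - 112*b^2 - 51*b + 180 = (b - 1)*(b^4 + 5*b^3 - 17*b^2 - 129*b - 180) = (b - 1)*(b + 3)*(b^3 + 2*b^2 - 23*b - 60) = (b - 1)*(b + 3)^2*(b^2 - b - 20) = (b - 1)*(b + 3)^2*(b + 4)*(b - 5)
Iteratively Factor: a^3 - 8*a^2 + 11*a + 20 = (a - 4)*(a^2 - 4*a - 5) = (a - 4)*(a + 1)*(a - 5)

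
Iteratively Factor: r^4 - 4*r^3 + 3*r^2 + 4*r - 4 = (r - 2)*(r^3 - 2*r^2 - r + 2) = (r - 2)*(r - 1)*(r^2 - r - 2) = (r - 2)^2*(r - 1)*(r + 1)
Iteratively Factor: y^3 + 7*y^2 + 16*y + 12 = (y + 2)*(y^2 + 5*y + 6) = (y + 2)*(y + 3)*(y + 2)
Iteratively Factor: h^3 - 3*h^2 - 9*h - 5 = (h + 1)*(h^2 - 4*h - 5) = (h - 5)*(h + 1)*(h + 1)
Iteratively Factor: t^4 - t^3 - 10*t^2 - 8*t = (t)*(t^3 - t^2 - 10*t - 8) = t*(t + 1)*(t^2 - 2*t - 8) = t*(t + 1)*(t + 2)*(t - 4)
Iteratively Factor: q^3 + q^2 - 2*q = (q + 2)*(q^2 - q) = (q - 1)*(q + 2)*(q)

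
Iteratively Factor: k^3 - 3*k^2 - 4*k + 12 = (k - 3)*(k^2 - 4) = (k - 3)*(k - 2)*(k + 2)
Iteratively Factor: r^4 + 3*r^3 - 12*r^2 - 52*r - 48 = (r + 3)*(r^3 - 12*r - 16) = (r + 2)*(r + 3)*(r^2 - 2*r - 8) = (r + 2)^2*(r + 3)*(r - 4)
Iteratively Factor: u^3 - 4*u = (u + 2)*(u^2 - 2*u) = (u - 2)*(u + 2)*(u)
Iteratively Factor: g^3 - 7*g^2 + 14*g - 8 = (g - 2)*(g^2 - 5*g + 4) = (g - 2)*(g - 1)*(g - 4)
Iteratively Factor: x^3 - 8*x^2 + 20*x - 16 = (x - 4)*(x^2 - 4*x + 4) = (x - 4)*(x - 2)*(x - 2)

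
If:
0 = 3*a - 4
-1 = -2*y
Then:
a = 4/3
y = 1/2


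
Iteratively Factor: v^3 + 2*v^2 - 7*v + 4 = (v - 1)*(v^2 + 3*v - 4) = (v - 1)^2*(v + 4)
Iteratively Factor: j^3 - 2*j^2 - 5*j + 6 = (j - 1)*(j^2 - j - 6) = (j - 1)*(j + 2)*(j - 3)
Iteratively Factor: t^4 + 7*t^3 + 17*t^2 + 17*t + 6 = (t + 2)*(t^3 + 5*t^2 + 7*t + 3) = (t + 1)*(t + 2)*(t^2 + 4*t + 3) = (t + 1)^2*(t + 2)*(t + 3)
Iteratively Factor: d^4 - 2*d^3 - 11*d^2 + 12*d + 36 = (d + 2)*(d^3 - 4*d^2 - 3*d + 18) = (d - 3)*(d + 2)*(d^2 - d - 6) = (d - 3)*(d + 2)^2*(d - 3)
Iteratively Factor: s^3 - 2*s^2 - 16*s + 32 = (s - 4)*(s^2 + 2*s - 8) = (s - 4)*(s + 4)*(s - 2)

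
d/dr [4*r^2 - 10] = 8*r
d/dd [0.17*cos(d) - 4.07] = -0.17*sin(d)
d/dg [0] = 0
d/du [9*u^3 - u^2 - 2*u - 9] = 27*u^2 - 2*u - 2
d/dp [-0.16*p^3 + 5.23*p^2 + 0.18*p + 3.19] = -0.48*p^2 + 10.46*p + 0.18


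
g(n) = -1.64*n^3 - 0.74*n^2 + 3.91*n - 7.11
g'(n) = -4.92*n^2 - 1.48*n + 3.91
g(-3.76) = 54.90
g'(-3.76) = -60.08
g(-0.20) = -7.91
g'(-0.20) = 4.01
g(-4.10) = 77.45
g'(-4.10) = -72.73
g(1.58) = -9.25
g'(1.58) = -10.71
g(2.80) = -37.96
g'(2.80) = -38.81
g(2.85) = -39.94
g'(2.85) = -40.27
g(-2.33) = 0.51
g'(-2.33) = -19.35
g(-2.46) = 3.21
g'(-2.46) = -22.22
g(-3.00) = 18.78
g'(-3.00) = -35.93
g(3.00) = -46.32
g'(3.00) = -44.81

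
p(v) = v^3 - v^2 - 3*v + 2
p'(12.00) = 405.00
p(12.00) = 1550.00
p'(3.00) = 18.00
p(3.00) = 11.00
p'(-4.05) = 54.31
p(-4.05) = -68.68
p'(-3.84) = 48.92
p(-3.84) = -57.85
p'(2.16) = 6.68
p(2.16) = 0.93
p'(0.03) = -3.06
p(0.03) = 1.91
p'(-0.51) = -1.20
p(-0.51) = 3.14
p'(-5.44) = 96.66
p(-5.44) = -172.26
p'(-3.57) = 42.37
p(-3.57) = -45.53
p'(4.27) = 43.16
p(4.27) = 48.81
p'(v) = 3*v^2 - 2*v - 3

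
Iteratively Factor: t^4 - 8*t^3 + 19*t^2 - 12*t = (t - 1)*(t^3 - 7*t^2 + 12*t) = t*(t - 1)*(t^2 - 7*t + 12) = t*(t - 3)*(t - 1)*(t - 4)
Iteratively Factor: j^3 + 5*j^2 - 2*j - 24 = (j + 4)*(j^2 + j - 6) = (j + 3)*(j + 4)*(j - 2)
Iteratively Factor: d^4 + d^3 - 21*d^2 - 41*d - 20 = (d + 4)*(d^3 - 3*d^2 - 9*d - 5) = (d + 1)*(d + 4)*(d^2 - 4*d - 5) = (d - 5)*(d + 1)*(d + 4)*(d + 1)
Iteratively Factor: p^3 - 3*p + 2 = (p - 1)*(p^2 + p - 2) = (p - 1)*(p + 2)*(p - 1)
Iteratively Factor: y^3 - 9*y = (y)*(y^2 - 9) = y*(y + 3)*(y - 3)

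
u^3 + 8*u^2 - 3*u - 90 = (u - 3)*(u + 5)*(u + 6)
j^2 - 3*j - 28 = (j - 7)*(j + 4)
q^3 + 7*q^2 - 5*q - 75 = (q - 3)*(q + 5)^2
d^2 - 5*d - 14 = (d - 7)*(d + 2)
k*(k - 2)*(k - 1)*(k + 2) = k^4 - k^3 - 4*k^2 + 4*k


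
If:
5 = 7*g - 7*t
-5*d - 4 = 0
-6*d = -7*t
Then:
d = -4/5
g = 1/35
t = -24/35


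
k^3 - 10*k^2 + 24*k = k*(k - 6)*(k - 4)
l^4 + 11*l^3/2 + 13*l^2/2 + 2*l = l*(l + 1/2)*(l + 1)*(l + 4)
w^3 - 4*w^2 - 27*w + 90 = (w - 6)*(w - 3)*(w + 5)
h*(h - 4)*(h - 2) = h^3 - 6*h^2 + 8*h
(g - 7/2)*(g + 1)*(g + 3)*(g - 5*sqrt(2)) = g^4 - 5*sqrt(2)*g^3 + g^3/2 - 11*g^2 - 5*sqrt(2)*g^2/2 - 21*g/2 + 55*sqrt(2)*g + 105*sqrt(2)/2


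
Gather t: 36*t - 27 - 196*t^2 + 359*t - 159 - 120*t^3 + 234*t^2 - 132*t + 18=-120*t^3 + 38*t^2 + 263*t - 168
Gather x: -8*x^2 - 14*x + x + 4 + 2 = -8*x^2 - 13*x + 6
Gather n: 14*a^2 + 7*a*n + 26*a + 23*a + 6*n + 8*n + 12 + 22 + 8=14*a^2 + 49*a + n*(7*a + 14) + 42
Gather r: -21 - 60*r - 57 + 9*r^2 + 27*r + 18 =9*r^2 - 33*r - 60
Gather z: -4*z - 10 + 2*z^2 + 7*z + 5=2*z^2 + 3*z - 5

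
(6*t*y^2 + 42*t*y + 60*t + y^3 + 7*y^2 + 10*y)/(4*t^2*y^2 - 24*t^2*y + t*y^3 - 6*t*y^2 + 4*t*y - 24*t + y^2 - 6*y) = (6*t*y^2 + 42*t*y + 60*t + y^3 + 7*y^2 + 10*y)/(4*t^2*y^2 - 24*t^2*y + t*y^3 - 6*t*y^2 + 4*t*y - 24*t + y^2 - 6*y)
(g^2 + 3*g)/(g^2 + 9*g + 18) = g/(g + 6)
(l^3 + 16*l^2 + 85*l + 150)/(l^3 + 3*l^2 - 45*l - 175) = (l + 6)/(l - 7)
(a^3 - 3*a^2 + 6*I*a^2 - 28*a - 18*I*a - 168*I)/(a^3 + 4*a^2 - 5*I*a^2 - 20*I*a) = (a^2 + a*(-7 + 6*I) - 42*I)/(a*(a - 5*I))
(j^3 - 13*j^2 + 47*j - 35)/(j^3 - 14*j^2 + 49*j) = (j^2 - 6*j + 5)/(j*(j - 7))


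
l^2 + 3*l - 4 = (l - 1)*(l + 4)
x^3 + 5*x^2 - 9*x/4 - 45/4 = (x - 3/2)*(x + 3/2)*(x + 5)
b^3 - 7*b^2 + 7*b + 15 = (b - 5)*(b - 3)*(b + 1)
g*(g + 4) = g^2 + 4*g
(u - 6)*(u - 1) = u^2 - 7*u + 6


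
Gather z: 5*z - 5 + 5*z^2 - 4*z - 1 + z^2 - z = 6*z^2 - 6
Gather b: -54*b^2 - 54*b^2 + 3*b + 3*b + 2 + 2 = -108*b^2 + 6*b + 4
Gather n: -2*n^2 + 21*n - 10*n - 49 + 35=-2*n^2 + 11*n - 14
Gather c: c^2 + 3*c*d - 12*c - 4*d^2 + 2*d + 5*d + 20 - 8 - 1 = c^2 + c*(3*d - 12) - 4*d^2 + 7*d + 11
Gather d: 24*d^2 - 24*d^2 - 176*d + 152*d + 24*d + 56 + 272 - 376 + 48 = 0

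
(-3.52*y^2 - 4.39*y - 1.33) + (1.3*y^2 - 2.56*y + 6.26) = -2.22*y^2 - 6.95*y + 4.93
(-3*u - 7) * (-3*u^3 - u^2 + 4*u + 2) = 9*u^4 + 24*u^3 - 5*u^2 - 34*u - 14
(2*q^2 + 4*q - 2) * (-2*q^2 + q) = -4*q^4 - 6*q^3 + 8*q^2 - 2*q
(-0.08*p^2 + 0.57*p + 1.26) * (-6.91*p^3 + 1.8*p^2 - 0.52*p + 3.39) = 0.5528*p^5 - 4.0827*p^4 - 7.639*p^3 + 1.7004*p^2 + 1.2771*p + 4.2714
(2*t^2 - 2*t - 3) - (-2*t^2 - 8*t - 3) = 4*t^2 + 6*t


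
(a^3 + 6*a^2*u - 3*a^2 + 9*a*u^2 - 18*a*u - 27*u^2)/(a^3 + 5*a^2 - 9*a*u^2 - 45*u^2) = (-a^2 - 3*a*u + 3*a + 9*u)/(-a^2 + 3*a*u - 5*a + 15*u)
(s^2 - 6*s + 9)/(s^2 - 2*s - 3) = (s - 3)/(s + 1)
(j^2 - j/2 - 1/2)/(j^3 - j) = (j + 1/2)/(j*(j + 1))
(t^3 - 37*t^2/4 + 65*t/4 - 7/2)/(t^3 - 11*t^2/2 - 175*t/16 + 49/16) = 4*(t - 2)/(4*t + 7)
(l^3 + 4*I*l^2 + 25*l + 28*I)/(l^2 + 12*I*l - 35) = (l^2 - 3*I*l + 4)/(l + 5*I)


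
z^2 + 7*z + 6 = (z + 1)*(z + 6)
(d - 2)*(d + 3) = d^2 + d - 6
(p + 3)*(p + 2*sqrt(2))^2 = p^3 + 3*p^2 + 4*sqrt(2)*p^2 + 8*p + 12*sqrt(2)*p + 24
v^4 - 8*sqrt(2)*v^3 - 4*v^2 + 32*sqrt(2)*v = v*(v - 2)*(v + 2)*(v - 8*sqrt(2))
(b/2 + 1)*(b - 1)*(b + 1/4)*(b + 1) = b^4/2 + 9*b^3/8 - b^2/4 - 9*b/8 - 1/4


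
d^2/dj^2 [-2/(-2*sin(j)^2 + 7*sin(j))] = 2*(-16*sin(j) + 42 - 25/sin(j) - 84/sin(j)^2 + 98/sin(j)^3)/(2*sin(j) - 7)^3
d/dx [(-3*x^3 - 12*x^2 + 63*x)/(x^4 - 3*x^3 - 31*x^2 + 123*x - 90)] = 3*(x^4 + 14*x^3 + 31*x^2 - 60*x - 210)/(x^6 - 62*x^4 + 60*x^3 + 961*x^2 - 1860*x + 900)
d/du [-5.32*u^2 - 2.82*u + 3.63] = -10.64*u - 2.82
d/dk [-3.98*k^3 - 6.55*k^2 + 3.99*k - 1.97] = -11.94*k^2 - 13.1*k + 3.99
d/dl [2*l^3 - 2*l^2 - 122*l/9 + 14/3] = 6*l^2 - 4*l - 122/9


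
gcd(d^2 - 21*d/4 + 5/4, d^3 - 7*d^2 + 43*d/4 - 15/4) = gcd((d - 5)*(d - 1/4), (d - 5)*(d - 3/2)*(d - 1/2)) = d - 5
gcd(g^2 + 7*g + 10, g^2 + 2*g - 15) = g + 5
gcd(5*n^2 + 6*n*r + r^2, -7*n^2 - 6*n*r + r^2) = n + r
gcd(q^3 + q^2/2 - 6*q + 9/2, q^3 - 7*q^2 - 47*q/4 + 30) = q - 3/2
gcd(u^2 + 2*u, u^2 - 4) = u + 2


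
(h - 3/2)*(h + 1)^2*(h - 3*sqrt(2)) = h^4 - 3*sqrt(2)*h^3 + h^3/2 - 3*sqrt(2)*h^2/2 - 2*h^2 - 3*h/2 + 6*sqrt(2)*h + 9*sqrt(2)/2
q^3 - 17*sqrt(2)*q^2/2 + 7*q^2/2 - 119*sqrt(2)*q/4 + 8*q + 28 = (q + 7/2)*(q - 8*sqrt(2))*(q - sqrt(2)/2)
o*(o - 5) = o^2 - 5*o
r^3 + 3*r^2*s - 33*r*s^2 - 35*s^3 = (r - 5*s)*(r + s)*(r + 7*s)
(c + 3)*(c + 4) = c^2 + 7*c + 12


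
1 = 1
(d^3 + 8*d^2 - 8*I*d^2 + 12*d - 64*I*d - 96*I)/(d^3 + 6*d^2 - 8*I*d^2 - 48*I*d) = (d + 2)/d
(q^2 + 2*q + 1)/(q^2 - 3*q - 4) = (q + 1)/(q - 4)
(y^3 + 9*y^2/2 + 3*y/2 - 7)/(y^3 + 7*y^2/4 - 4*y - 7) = 2*(2*y^2 + 5*y - 7)/(4*y^2 - y - 14)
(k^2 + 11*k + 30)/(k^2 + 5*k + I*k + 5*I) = (k + 6)/(k + I)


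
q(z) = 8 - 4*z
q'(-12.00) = -4.00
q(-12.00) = 56.00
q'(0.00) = -4.00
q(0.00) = 8.00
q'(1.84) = -4.00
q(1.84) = 0.64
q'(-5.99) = -4.00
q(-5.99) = 31.96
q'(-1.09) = -4.00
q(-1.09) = 12.36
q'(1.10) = -4.00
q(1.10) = 3.60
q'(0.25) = -4.00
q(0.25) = 7.00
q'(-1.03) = -4.00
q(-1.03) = 12.12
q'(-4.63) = -4.00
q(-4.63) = 26.52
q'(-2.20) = -4.00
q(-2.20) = 16.80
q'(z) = -4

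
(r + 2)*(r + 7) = r^2 + 9*r + 14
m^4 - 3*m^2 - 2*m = m*(m - 2)*(m + 1)^2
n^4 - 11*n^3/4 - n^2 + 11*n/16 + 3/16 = (n - 3)*(n - 1/2)*(n + 1/4)*(n + 1/2)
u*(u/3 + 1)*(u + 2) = u^3/3 + 5*u^2/3 + 2*u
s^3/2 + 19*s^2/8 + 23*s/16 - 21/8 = (s/2 + 1)*(s - 3/4)*(s + 7/2)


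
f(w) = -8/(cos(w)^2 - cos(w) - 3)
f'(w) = -8*(2*sin(w)*cos(w) - sin(w))/(cos(w)^2 - cos(w) - 3)^2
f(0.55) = 2.56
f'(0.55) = -0.30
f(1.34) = 2.52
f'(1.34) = 0.42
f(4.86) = 2.56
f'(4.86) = -0.57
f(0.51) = 2.57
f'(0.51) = -0.30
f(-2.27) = 4.12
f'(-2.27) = -3.71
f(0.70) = 2.52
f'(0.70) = -0.27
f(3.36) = 7.47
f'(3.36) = -4.46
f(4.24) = 3.42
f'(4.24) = -2.49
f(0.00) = 2.67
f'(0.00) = 0.00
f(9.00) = 6.36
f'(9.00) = 5.87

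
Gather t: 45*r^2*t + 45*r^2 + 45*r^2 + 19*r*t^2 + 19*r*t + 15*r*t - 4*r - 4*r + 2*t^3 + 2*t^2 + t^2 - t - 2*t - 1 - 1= 90*r^2 - 8*r + 2*t^3 + t^2*(19*r + 3) + t*(45*r^2 + 34*r - 3) - 2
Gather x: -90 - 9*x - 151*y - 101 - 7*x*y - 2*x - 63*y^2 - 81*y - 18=x*(-7*y - 11) - 63*y^2 - 232*y - 209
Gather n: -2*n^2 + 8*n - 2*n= -2*n^2 + 6*n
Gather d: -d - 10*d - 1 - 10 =-11*d - 11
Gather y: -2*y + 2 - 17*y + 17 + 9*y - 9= 10 - 10*y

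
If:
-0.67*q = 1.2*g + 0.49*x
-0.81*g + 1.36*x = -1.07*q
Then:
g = 0.211802704330213*x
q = -1.11069141074068*x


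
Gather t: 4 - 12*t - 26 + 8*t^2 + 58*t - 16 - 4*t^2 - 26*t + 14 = 4*t^2 + 20*t - 24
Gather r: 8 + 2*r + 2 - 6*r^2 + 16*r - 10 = -6*r^2 + 18*r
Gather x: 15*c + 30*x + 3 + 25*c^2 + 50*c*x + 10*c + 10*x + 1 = 25*c^2 + 25*c + x*(50*c + 40) + 4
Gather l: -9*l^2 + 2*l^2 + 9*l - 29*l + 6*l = -7*l^2 - 14*l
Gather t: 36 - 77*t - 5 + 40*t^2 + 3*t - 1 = 40*t^2 - 74*t + 30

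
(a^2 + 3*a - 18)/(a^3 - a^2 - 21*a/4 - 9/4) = 4*(a + 6)/(4*a^2 + 8*a + 3)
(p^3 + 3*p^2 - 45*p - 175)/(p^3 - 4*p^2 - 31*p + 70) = (p + 5)/(p - 2)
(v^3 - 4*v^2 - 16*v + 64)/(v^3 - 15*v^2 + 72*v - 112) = (v + 4)/(v - 7)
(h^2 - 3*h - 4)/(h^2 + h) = (h - 4)/h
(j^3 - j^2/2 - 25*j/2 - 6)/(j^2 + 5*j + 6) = (j^2 - 7*j/2 - 2)/(j + 2)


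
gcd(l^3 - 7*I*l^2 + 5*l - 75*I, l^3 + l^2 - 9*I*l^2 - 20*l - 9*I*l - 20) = l - 5*I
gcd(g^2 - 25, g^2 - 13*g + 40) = g - 5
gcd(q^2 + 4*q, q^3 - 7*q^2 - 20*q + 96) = q + 4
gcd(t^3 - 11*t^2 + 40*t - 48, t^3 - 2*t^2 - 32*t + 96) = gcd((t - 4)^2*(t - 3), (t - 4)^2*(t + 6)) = t^2 - 8*t + 16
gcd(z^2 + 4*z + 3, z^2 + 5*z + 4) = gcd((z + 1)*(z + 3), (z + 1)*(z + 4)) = z + 1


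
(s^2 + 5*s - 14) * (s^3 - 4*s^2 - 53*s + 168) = s^5 + s^4 - 87*s^3 - 41*s^2 + 1582*s - 2352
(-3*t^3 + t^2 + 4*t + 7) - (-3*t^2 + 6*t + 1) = -3*t^3 + 4*t^2 - 2*t + 6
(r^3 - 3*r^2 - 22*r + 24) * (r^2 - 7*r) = r^5 - 10*r^4 - r^3 + 178*r^2 - 168*r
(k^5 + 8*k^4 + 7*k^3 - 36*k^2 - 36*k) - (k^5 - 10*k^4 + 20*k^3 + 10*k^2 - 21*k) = 18*k^4 - 13*k^3 - 46*k^2 - 15*k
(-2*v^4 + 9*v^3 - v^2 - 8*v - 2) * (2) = -4*v^4 + 18*v^3 - 2*v^2 - 16*v - 4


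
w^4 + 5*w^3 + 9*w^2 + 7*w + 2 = (w + 1)^3*(w + 2)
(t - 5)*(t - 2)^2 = t^3 - 9*t^2 + 24*t - 20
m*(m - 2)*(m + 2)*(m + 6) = m^4 + 6*m^3 - 4*m^2 - 24*m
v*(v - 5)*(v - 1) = v^3 - 6*v^2 + 5*v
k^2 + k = k*(k + 1)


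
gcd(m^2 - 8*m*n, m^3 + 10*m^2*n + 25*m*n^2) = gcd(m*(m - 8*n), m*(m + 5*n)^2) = m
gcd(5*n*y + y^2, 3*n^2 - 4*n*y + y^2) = 1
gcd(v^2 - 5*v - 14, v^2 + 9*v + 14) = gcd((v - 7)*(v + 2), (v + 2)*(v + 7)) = v + 2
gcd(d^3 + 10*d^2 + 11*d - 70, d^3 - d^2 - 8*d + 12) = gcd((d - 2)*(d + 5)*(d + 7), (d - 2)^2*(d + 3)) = d - 2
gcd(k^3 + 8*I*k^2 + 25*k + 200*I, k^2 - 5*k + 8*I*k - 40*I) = k + 8*I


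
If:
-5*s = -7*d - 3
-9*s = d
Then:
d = -27/68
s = 3/68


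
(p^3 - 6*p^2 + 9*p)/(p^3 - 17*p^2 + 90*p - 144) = p*(p - 3)/(p^2 - 14*p + 48)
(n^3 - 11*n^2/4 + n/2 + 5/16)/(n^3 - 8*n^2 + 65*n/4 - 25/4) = (n + 1/4)/(n - 5)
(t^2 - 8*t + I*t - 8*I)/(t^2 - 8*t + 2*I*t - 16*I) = (t + I)/(t + 2*I)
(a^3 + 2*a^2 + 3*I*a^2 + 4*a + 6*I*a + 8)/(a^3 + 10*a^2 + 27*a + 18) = (a^3 + a^2*(2 + 3*I) + a*(4 + 6*I) + 8)/(a^3 + 10*a^2 + 27*a + 18)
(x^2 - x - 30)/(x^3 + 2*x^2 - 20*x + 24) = (x^2 - x - 30)/(x^3 + 2*x^2 - 20*x + 24)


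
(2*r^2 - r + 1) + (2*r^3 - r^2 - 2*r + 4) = 2*r^3 + r^2 - 3*r + 5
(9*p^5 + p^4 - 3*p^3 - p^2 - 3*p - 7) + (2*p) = 9*p^5 + p^4 - 3*p^3 - p^2 - p - 7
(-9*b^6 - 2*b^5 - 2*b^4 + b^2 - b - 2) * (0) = 0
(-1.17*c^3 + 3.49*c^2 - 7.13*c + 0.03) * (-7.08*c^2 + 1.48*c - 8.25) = 8.2836*c^5 - 26.4408*c^4 + 65.2981*c^3 - 39.5573*c^2 + 58.8669*c - 0.2475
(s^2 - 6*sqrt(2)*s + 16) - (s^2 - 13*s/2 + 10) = -6*sqrt(2)*s + 13*s/2 + 6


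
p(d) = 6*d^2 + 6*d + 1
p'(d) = 12*d + 6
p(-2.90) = 34.06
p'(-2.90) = -28.80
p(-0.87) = 0.32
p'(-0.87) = -4.44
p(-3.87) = 67.64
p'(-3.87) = -40.44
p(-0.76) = -0.09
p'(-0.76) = -3.12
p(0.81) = 9.80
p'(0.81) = 15.72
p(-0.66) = -0.35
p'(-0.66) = -1.92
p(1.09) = 14.67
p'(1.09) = 19.08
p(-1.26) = 2.97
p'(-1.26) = -9.12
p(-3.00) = 37.00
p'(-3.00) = -30.00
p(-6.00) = 181.00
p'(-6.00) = -66.00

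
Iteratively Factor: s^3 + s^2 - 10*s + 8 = (s + 4)*(s^2 - 3*s + 2) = (s - 1)*(s + 4)*(s - 2)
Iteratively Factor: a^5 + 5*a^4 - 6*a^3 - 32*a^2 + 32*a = (a)*(a^4 + 5*a^3 - 6*a^2 - 32*a + 32) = a*(a + 4)*(a^3 + a^2 - 10*a + 8) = a*(a - 1)*(a + 4)*(a^2 + 2*a - 8) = a*(a - 1)*(a + 4)^2*(a - 2)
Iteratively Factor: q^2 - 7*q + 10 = (q - 5)*(q - 2)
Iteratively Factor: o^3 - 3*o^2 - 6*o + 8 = (o - 4)*(o^2 + o - 2) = (o - 4)*(o - 1)*(o + 2)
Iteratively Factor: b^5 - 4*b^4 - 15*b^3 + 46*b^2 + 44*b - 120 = (b + 3)*(b^4 - 7*b^3 + 6*b^2 + 28*b - 40) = (b - 2)*(b + 3)*(b^3 - 5*b^2 - 4*b + 20) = (b - 5)*(b - 2)*(b + 3)*(b^2 - 4) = (b - 5)*(b - 2)^2*(b + 3)*(b + 2)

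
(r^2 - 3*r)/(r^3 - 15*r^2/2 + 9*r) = 2*(r - 3)/(2*r^2 - 15*r + 18)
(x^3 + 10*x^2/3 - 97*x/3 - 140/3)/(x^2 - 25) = (3*x^2 + 25*x + 28)/(3*(x + 5))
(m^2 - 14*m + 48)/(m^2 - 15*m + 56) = (m - 6)/(m - 7)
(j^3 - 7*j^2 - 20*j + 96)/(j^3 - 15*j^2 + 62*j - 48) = (j^2 + j - 12)/(j^2 - 7*j + 6)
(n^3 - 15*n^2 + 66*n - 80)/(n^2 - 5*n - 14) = (-n^3 + 15*n^2 - 66*n + 80)/(-n^2 + 5*n + 14)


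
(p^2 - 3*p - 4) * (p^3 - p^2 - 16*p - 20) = p^5 - 4*p^4 - 17*p^3 + 32*p^2 + 124*p + 80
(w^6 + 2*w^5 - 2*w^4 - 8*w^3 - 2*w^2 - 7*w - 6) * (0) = 0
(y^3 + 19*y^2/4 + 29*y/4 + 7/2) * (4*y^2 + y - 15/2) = 4*y^5 + 20*y^4 + 105*y^3/4 - 115*y^2/8 - 407*y/8 - 105/4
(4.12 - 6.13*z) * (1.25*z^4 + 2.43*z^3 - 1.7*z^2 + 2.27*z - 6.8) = -7.6625*z^5 - 9.7459*z^4 + 20.4326*z^3 - 20.9191*z^2 + 51.0364*z - 28.016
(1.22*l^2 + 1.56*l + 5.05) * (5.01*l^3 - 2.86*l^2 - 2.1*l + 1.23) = 6.1122*l^5 + 4.3264*l^4 + 18.2769*l^3 - 16.2184*l^2 - 8.6862*l + 6.2115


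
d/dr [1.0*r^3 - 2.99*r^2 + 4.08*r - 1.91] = 3.0*r^2 - 5.98*r + 4.08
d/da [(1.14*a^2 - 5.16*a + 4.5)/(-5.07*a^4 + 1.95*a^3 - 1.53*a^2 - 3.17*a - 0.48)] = (11.5596*a^5 - 80.7066*a^4 + 111.384*a^3 - 37.8336*a^2 + 12.6756*a + 16.7418)/(25.7049*a^8 - 19.773*a^7 + 19.3167*a^6 + 26.1768*a^5 - 5.1549*a^4 + 7.8282*a^3 + 11.5177*a^2 + 3.0432*a + 0.2304)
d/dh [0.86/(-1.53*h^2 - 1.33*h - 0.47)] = (2.6316*h + 1.1438)/(1.53*h^2 + 1.33*h + 0.47)^2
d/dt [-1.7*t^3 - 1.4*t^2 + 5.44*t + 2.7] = -5.1*t^2 - 2.8*t + 5.44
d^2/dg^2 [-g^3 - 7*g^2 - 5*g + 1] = -6*g - 14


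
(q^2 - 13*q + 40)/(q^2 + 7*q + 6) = (q^2 - 13*q + 40)/(q^2 + 7*q + 6)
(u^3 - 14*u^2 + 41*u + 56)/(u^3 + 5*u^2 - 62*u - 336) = (u^2 - 6*u - 7)/(u^2 + 13*u + 42)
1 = 1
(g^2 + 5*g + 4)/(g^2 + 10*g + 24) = (g + 1)/(g + 6)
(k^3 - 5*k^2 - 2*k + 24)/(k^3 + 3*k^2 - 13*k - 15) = (k^2 - 2*k - 8)/(k^2 + 6*k + 5)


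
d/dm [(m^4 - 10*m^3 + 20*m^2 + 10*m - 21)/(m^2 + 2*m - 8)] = 2*(m^5 - 2*m^4 - 36*m^3 + 135*m^2 - 139*m - 19)/(m^4 + 4*m^3 - 12*m^2 - 32*m + 64)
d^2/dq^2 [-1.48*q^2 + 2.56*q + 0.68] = -2.96000000000000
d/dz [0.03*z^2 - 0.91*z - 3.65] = 0.06*z - 0.91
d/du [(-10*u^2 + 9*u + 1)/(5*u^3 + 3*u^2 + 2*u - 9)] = (50*u^4 - 90*u^3 - 62*u^2 + 174*u - 83)/(25*u^6 + 30*u^5 + 29*u^4 - 78*u^3 - 50*u^2 - 36*u + 81)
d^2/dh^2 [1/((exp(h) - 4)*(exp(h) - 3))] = (4*exp(3*h) - 21*exp(2*h) + exp(h) + 84)*exp(h)/(exp(6*h) - 21*exp(5*h) + 183*exp(4*h) - 847*exp(3*h) + 2196*exp(2*h) - 3024*exp(h) + 1728)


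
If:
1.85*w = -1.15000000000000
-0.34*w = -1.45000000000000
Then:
No Solution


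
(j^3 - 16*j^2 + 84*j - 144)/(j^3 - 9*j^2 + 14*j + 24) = (j - 6)/(j + 1)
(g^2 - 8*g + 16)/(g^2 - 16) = (g - 4)/(g + 4)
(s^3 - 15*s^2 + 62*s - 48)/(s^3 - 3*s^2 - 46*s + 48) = (s - 6)/(s + 6)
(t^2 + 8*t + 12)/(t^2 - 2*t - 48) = (t + 2)/(t - 8)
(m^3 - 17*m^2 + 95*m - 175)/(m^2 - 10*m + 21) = (m^2 - 10*m + 25)/(m - 3)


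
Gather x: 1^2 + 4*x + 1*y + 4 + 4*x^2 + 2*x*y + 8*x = 4*x^2 + x*(2*y + 12) + y + 5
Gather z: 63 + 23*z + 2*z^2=2*z^2 + 23*z + 63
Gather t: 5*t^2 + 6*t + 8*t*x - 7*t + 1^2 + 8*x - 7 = 5*t^2 + t*(8*x - 1) + 8*x - 6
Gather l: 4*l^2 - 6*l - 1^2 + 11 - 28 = 4*l^2 - 6*l - 18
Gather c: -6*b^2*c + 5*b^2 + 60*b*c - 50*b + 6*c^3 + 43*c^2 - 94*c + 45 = 5*b^2 - 50*b + 6*c^3 + 43*c^2 + c*(-6*b^2 + 60*b - 94) + 45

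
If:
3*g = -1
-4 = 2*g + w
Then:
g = -1/3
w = -10/3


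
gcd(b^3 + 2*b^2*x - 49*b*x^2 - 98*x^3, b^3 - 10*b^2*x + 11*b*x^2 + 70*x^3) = -b^2 + 5*b*x + 14*x^2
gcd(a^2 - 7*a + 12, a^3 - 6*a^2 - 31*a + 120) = a - 3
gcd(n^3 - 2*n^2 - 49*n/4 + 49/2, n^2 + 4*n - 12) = n - 2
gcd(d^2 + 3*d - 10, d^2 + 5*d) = d + 5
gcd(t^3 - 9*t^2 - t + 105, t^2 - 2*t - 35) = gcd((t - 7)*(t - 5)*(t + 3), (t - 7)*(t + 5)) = t - 7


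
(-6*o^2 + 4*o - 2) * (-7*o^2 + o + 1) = 42*o^4 - 34*o^3 + 12*o^2 + 2*o - 2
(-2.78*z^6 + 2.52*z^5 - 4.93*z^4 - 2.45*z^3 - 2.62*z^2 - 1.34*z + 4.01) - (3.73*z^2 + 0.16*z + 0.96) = -2.78*z^6 + 2.52*z^5 - 4.93*z^4 - 2.45*z^3 - 6.35*z^2 - 1.5*z + 3.05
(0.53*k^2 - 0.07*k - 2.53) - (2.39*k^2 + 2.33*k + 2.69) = -1.86*k^2 - 2.4*k - 5.22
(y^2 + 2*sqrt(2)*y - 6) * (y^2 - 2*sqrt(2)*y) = y^4 - 14*y^2 + 12*sqrt(2)*y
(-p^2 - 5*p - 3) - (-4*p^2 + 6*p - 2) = 3*p^2 - 11*p - 1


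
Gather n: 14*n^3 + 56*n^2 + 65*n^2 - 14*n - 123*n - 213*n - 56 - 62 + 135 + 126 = 14*n^3 + 121*n^2 - 350*n + 143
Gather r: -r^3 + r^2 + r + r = -r^3 + r^2 + 2*r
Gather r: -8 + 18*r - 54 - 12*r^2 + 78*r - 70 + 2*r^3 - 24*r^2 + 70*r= 2*r^3 - 36*r^2 + 166*r - 132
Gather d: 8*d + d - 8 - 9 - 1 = 9*d - 18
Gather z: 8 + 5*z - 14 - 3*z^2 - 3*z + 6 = -3*z^2 + 2*z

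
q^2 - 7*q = q*(q - 7)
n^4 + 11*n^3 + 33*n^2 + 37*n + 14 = (n + 1)^2*(n + 2)*(n + 7)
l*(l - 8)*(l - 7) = l^3 - 15*l^2 + 56*l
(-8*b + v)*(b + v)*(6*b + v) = -48*b^3 - 50*b^2*v - b*v^2 + v^3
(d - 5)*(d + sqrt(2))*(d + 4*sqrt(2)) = d^3 - 5*d^2 + 5*sqrt(2)*d^2 - 25*sqrt(2)*d + 8*d - 40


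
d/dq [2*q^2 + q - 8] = 4*q + 1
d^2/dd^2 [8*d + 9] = 0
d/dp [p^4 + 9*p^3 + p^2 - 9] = p*(4*p^2 + 27*p + 2)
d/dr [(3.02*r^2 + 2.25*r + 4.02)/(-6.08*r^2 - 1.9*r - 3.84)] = (7.942*r^2 + 25.6896*r - 1.002)/(36.9664*r^4 + 23.104*r^3 + 50.3044*r^2 + 14.592*r + 14.7456)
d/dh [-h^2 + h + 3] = 1 - 2*h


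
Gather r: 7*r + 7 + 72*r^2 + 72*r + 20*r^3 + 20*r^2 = 20*r^3 + 92*r^2 + 79*r + 7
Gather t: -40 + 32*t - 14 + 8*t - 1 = 40*t - 55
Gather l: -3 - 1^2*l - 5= -l - 8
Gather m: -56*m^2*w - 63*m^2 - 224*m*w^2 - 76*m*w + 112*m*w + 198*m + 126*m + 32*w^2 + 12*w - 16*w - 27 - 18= m^2*(-56*w - 63) + m*(-224*w^2 + 36*w + 324) + 32*w^2 - 4*w - 45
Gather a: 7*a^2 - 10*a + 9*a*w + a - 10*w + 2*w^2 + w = 7*a^2 + a*(9*w - 9) + 2*w^2 - 9*w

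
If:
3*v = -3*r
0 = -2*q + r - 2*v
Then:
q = -3*v/2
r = -v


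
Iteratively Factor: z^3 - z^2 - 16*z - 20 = (z - 5)*(z^2 + 4*z + 4) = (z - 5)*(z + 2)*(z + 2)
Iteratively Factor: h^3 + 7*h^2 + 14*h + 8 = (h + 4)*(h^2 + 3*h + 2) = (h + 1)*(h + 4)*(h + 2)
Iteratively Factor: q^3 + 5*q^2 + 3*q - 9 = (q + 3)*(q^2 + 2*q - 3) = (q - 1)*(q + 3)*(q + 3)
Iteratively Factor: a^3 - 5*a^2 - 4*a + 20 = (a - 2)*(a^2 - 3*a - 10) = (a - 2)*(a + 2)*(a - 5)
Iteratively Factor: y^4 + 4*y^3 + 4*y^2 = (y)*(y^3 + 4*y^2 + 4*y) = y^2*(y^2 + 4*y + 4) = y^2*(y + 2)*(y + 2)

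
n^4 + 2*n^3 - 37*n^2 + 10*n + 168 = (n - 4)*(n - 3)*(n + 2)*(n + 7)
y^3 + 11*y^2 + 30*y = y*(y + 5)*(y + 6)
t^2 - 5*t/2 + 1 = (t - 2)*(t - 1/2)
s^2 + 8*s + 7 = (s + 1)*(s + 7)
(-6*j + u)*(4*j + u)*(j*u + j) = -24*j^3*u - 24*j^3 - 2*j^2*u^2 - 2*j^2*u + j*u^3 + j*u^2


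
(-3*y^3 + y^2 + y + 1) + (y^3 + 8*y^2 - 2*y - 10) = -2*y^3 + 9*y^2 - y - 9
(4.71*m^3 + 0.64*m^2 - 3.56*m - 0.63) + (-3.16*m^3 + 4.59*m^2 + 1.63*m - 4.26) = 1.55*m^3 + 5.23*m^2 - 1.93*m - 4.89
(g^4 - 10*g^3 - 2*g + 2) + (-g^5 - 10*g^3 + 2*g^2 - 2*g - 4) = -g^5 + g^4 - 20*g^3 + 2*g^2 - 4*g - 2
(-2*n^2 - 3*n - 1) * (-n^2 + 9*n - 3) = 2*n^4 - 15*n^3 - 20*n^2 + 3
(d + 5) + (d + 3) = 2*d + 8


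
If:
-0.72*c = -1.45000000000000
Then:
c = 2.01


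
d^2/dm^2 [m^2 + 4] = 2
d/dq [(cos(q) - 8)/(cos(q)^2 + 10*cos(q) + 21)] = (cos(q)^2 - 16*cos(q) - 101)*sin(q)/(cos(q)^2 + 10*cos(q) + 21)^2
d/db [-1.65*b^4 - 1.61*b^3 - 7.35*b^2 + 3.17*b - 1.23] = -6.6*b^3 - 4.83*b^2 - 14.7*b + 3.17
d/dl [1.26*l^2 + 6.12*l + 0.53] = 2.52*l + 6.12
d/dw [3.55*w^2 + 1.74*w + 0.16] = 7.1*w + 1.74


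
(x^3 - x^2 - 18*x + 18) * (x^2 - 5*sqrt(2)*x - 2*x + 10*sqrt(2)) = x^5 - 5*sqrt(2)*x^4 - 3*x^4 - 16*x^3 + 15*sqrt(2)*x^3 + 54*x^2 + 80*sqrt(2)*x^2 - 270*sqrt(2)*x - 36*x + 180*sqrt(2)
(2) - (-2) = 4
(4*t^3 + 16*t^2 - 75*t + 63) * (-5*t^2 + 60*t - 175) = -20*t^5 + 160*t^4 + 635*t^3 - 7615*t^2 + 16905*t - 11025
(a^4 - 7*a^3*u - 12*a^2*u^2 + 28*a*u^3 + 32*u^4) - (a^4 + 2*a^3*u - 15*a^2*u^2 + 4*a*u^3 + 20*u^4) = -9*a^3*u + 3*a^2*u^2 + 24*a*u^3 + 12*u^4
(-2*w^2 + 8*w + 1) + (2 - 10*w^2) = -12*w^2 + 8*w + 3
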